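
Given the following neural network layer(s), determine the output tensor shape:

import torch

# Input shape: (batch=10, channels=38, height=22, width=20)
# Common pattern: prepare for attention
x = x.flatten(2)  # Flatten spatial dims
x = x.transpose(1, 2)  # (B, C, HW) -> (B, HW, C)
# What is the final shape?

Input shape: (10, 38, 22, 20)
  -> after flatten(2): (10, 38, 440)
Output shape: (10, 440, 38)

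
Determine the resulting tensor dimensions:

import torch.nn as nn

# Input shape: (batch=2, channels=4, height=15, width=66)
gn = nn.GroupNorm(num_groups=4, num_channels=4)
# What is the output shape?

Input shape: (2, 4, 15, 66)
Output shape: (2, 4, 15, 66)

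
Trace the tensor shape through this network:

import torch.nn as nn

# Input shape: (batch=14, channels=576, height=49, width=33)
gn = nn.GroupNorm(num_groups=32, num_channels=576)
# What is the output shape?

Input shape: (14, 576, 49, 33)
Output shape: (14, 576, 49, 33)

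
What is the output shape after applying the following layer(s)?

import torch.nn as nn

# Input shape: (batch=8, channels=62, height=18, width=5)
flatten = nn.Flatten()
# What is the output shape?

Input shape: (8, 62, 18, 5)
Output shape: (8, 5580)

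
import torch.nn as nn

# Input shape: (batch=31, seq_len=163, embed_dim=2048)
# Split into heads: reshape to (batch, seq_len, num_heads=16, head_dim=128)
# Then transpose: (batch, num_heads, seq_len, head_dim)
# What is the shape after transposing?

Input shape: (31, 163, 2048)
  -> after reshape: (31, 163, 16, 128)
Output shape: (31, 16, 163, 128)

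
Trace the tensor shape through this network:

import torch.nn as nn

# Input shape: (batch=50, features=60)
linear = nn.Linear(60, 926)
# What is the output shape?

Input shape: (50, 60)
Output shape: (50, 926)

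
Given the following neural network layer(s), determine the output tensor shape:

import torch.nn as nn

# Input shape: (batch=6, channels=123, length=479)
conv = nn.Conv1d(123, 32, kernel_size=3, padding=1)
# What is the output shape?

Input shape: (6, 123, 479)
Output shape: (6, 32, 479)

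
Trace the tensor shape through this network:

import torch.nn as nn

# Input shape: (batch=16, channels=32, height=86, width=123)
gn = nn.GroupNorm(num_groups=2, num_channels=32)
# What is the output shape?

Input shape: (16, 32, 86, 123)
Output shape: (16, 32, 86, 123)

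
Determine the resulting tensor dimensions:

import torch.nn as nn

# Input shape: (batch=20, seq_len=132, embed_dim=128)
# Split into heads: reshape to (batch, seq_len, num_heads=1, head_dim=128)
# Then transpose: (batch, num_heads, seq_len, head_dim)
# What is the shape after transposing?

Input shape: (20, 132, 128)
  -> after reshape: (20, 132, 1, 128)
Output shape: (20, 1, 132, 128)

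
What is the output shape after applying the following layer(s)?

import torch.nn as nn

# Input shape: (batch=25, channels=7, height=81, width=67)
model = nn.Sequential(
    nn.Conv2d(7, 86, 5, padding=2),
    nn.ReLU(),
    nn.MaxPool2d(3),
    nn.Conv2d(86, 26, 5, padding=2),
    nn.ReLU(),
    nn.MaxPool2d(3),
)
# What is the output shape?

Input shape: (25, 7, 81, 67)
  -> after first Conv2d: (25, 86, 81, 67)
  -> after first MaxPool2d: (25, 86, 27, 22)
  -> after second Conv2d: (25, 26, 27, 22)
Output shape: (25, 26, 9, 7)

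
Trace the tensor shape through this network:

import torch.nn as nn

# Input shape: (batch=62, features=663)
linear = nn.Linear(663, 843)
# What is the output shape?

Input shape: (62, 663)
Output shape: (62, 843)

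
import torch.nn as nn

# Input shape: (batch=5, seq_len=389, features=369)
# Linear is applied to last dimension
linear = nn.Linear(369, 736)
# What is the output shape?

Input shape: (5, 389, 369)
Output shape: (5, 389, 736)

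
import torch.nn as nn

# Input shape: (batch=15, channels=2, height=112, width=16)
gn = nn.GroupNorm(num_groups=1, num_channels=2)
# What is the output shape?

Input shape: (15, 2, 112, 16)
Output shape: (15, 2, 112, 16)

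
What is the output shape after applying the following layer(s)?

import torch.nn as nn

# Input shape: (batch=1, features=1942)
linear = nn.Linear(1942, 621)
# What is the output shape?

Input shape: (1, 1942)
Output shape: (1, 621)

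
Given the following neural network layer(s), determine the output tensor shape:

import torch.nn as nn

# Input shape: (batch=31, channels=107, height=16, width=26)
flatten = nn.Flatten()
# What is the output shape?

Input shape: (31, 107, 16, 26)
Output shape: (31, 44512)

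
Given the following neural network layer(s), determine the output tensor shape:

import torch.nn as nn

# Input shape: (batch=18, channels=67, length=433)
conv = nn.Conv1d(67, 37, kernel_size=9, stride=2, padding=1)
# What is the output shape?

Input shape: (18, 67, 433)
Output shape: (18, 37, 214)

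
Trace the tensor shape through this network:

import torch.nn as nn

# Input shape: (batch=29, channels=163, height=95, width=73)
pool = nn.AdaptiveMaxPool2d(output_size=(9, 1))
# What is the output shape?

Input shape: (29, 163, 95, 73)
Output shape: (29, 163, 9, 1)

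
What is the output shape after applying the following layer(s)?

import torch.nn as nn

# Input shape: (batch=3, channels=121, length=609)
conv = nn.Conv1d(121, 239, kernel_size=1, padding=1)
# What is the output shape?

Input shape: (3, 121, 609)
Output shape: (3, 239, 611)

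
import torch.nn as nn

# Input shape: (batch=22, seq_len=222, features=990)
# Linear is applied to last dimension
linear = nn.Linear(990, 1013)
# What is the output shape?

Input shape: (22, 222, 990)
Output shape: (22, 222, 1013)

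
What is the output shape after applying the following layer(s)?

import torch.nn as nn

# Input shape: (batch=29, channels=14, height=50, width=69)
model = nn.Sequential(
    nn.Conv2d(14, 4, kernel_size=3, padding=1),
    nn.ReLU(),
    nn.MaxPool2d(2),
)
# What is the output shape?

Input shape: (29, 14, 50, 69)
  -> after Conv2d: (29, 4, 50, 69)
  -> after ReLU: (29, 4, 50, 69)
Output shape: (29, 4, 25, 34)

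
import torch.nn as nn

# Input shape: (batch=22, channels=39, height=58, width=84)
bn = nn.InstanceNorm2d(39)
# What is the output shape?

Input shape: (22, 39, 58, 84)
Output shape: (22, 39, 58, 84)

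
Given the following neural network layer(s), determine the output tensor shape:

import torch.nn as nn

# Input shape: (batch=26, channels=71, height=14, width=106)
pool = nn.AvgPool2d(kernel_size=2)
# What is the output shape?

Input shape: (26, 71, 14, 106)
Output shape: (26, 71, 7, 53)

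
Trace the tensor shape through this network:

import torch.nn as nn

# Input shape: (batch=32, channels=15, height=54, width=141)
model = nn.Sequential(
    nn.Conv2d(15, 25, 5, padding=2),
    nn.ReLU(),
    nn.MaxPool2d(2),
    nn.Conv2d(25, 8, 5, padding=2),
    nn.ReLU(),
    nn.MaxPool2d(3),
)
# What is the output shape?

Input shape: (32, 15, 54, 141)
  -> after first Conv2d: (32, 25, 54, 141)
  -> after first MaxPool2d: (32, 25, 27, 70)
  -> after second Conv2d: (32, 8, 27, 70)
Output shape: (32, 8, 9, 23)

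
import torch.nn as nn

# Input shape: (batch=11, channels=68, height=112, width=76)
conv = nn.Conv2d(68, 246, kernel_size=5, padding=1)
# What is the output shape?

Input shape: (11, 68, 112, 76)
Output shape: (11, 246, 110, 74)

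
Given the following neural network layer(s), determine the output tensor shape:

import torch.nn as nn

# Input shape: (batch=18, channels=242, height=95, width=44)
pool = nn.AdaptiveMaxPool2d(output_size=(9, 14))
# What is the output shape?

Input shape: (18, 242, 95, 44)
Output shape: (18, 242, 9, 14)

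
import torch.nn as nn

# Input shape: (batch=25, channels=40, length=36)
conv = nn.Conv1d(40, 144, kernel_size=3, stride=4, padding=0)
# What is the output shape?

Input shape: (25, 40, 36)
Output shape: (25, 144, 9)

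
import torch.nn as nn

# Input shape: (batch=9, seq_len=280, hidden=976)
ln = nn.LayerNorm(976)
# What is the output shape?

Input shape: (9, 280, 976)
Output shape: (9, 280, 976)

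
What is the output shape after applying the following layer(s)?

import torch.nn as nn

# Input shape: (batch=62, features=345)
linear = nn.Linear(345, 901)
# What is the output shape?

Input shape: (62, 345)
Output shape: (62, 901)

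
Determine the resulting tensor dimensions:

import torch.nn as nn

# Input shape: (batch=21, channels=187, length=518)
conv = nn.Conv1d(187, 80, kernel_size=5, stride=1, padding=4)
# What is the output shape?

Input shape: (21, 187, 518)
Output shape: (21, 80, 522)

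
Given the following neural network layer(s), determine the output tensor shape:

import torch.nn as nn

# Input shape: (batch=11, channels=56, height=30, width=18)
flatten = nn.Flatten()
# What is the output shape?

Input shape: (11, 56, 30, 18)
Output shape: (11, 30240)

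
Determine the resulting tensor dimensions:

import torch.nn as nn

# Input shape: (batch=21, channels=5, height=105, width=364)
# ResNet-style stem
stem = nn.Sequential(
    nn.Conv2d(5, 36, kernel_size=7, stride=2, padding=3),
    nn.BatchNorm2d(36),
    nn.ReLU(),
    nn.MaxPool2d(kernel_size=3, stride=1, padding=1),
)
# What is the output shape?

Input shape: (21, 5, 105, 364)
  -> after Conv2d 7x7 stride=2: (21, 36, 53, 182)
Output shape: (21, 36, 53, 182)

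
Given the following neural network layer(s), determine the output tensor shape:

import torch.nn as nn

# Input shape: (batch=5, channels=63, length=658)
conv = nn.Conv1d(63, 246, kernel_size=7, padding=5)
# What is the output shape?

Input shape: (5, 63, 658)
Output shape: (5, 246, 662)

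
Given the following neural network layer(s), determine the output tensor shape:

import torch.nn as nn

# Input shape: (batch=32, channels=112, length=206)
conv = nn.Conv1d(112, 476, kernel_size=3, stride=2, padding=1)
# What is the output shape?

Input shape: (32, 112, 206)
Output shape: (32, 476, 103)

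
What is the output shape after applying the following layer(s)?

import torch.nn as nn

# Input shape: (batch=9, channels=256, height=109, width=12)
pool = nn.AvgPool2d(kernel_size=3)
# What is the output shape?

Input shape: (9, 256, 109, 12)
Output shape: (9, 256, 36, 4)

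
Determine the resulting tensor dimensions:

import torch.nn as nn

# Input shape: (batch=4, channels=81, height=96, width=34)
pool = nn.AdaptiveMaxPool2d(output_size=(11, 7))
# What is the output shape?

Input shape: (4, 81, 96, 34)
Output shape: (4, 81, 11, 7)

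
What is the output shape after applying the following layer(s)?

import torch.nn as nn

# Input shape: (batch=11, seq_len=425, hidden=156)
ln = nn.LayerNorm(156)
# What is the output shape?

Input shape: (11, 425, 156)
Output shape: (11, 425, 156)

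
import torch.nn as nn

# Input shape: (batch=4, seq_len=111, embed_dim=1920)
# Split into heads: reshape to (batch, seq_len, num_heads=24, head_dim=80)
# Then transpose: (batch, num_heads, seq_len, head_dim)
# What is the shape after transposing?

Input shape: (4, 111, 1920)
  -> after reshape: (4, 111, 24, 80)
Output shape: (4, 24, 111, 80)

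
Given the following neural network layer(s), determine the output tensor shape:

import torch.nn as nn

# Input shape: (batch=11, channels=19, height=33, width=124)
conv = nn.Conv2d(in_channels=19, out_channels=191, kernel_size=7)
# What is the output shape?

Input shape: (11, 19, 33, 124)
Output shape: (11, 191, 27, 118)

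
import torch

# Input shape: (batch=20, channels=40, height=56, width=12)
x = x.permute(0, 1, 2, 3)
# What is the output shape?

Input shape: (20, 40, 56, 12)
Output shape: (20, 40, 56, 12)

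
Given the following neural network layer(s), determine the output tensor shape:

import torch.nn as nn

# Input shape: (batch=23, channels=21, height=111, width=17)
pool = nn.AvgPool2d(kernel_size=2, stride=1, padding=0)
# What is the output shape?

Input shape: (23, 21, 111, 17)
Output shape: (23, 21, 110, 16)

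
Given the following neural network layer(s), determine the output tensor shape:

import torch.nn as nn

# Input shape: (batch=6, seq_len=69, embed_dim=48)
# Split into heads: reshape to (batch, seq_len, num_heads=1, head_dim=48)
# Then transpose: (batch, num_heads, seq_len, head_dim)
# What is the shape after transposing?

Input shape: (6, 69, 48)
  -> after reshape: (6, 69, 1, 48)
Output shape: (6, 1, 69, 48)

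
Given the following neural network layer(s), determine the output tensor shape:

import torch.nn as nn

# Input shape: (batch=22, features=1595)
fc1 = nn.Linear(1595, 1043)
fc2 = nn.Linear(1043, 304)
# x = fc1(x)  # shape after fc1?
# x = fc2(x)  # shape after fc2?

Input shape: (22, 1595)
  -> after fc1: (22, 1043)
Output shape: (22, 304)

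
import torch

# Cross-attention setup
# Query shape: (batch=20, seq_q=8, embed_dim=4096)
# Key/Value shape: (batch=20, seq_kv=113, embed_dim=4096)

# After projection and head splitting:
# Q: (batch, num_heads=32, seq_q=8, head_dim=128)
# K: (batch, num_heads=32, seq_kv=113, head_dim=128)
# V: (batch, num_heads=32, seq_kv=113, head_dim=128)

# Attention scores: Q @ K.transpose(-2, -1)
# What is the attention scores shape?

Input shape: (20, 8, 4096)
Output shape: (20, 32, 8, 113)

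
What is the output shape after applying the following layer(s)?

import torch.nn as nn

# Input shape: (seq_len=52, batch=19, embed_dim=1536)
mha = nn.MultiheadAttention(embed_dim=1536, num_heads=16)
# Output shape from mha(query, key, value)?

Input shape: (52, 19, 1536)
Output shape: (52, 19, 1536)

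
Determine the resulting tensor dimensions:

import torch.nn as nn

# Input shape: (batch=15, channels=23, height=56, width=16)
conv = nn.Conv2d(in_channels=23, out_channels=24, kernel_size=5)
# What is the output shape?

Input shape: (15, 23, 56, 16)
Output shape: (15, 24, 52, 12)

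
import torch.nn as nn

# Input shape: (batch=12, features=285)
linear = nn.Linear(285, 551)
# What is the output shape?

Input shape: (12, 285)
Output shape: (12, 551)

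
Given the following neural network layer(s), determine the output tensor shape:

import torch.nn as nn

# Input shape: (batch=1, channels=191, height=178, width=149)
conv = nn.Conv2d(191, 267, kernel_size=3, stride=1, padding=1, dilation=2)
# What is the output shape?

Input shape: (1, 191, 178, 149)
Output shape: (1, 267, 176, 147)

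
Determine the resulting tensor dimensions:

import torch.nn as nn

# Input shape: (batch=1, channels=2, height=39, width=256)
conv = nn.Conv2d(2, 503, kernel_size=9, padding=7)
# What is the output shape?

Input shape: (1, 2, 39, 256)
Output shape: (1, 503, 45, 262)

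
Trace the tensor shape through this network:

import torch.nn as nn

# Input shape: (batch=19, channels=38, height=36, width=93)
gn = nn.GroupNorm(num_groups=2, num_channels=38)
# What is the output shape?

Input shape: (19, 38, 36, 93)
Output shape: (19, 38, 36, 93)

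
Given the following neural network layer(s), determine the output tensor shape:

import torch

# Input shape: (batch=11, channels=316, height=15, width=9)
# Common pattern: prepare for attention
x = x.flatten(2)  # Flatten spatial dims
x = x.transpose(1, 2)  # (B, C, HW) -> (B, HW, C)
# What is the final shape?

Input shape: (11, 316, 15, 9)
  -> after flatten(2): (11, 316, 135)
Output shape: (11, 135, 316)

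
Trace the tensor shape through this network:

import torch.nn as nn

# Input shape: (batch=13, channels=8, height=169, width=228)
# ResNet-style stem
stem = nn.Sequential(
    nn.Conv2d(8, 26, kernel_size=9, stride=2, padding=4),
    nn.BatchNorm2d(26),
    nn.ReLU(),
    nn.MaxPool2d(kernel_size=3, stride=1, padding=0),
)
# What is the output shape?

Input shape: (13, 8, 169, 228)
  -> after Conv2d 9x9 stride=2: (13, 26, 85, 114)
Output shape: (13, 26, 83, 112)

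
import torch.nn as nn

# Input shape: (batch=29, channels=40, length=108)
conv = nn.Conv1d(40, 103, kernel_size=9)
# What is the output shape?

Input shape: (29, 40, 108)
Output shape: (29, 103, 100)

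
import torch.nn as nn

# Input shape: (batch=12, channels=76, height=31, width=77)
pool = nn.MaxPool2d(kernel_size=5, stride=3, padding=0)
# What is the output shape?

Input shape: (12, 76, 31, 77)
Output shape: (12, 76, 9, 25)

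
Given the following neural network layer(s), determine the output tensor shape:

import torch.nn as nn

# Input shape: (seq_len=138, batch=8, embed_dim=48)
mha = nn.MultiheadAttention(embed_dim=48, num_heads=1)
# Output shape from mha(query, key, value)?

Input shape: (138, 8, 48)
Output shape: (138, 8, 48)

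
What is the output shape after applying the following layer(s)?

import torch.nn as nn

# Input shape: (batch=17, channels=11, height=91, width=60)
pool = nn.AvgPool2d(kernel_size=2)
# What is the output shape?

Input shape: (17, 11, 91, 60)
Output shape: (17, 11, 45, 30)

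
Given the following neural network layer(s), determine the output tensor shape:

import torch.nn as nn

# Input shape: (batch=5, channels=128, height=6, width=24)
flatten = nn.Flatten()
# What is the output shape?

Input shape: (5, 128, 6, 24)
Output shape: (5, 18432)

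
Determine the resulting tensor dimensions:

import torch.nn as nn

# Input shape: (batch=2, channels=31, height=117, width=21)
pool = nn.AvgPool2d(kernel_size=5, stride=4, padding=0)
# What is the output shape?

Input shape: (2, 31, 117, 21)
Output shape: (2, 31, 29, 5)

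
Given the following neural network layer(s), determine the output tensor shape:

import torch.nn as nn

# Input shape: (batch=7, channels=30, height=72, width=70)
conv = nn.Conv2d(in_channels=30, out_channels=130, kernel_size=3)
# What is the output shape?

Input shape: (7, 30, 72, 70)
Output shape: (7, 130, 70, 68)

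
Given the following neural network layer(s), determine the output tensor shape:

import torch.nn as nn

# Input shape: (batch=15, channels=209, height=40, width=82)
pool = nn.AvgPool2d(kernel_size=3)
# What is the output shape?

Input shape: (15, 209, 40, 82)
Output shape: (15, 209, 13, 27)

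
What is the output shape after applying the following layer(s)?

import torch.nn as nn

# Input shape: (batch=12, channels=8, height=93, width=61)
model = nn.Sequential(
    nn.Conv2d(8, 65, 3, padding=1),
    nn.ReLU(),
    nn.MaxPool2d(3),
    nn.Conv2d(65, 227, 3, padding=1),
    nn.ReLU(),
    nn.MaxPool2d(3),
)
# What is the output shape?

Input shape: (12, 8, 93, 61)
  -> after first Conv2d: (12, 65, 93, 61)
  -> after first MaxPool2d: (12, 65, 31, 20)
  -> after second Conv2d: (12, 227, 31, 20)
Output shape: (12, 227, 10, 6)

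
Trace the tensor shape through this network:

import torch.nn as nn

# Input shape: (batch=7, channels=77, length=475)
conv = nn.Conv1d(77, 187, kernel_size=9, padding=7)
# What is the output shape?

Input shape: (7, 77, 475)
Output shape: (7, 187, 481)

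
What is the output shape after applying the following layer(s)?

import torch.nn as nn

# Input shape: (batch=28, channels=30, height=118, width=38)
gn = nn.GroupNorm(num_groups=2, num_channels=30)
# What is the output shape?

Input shape: (28, 30, 118, 38)
Output shape: (28, 30, 118, 38)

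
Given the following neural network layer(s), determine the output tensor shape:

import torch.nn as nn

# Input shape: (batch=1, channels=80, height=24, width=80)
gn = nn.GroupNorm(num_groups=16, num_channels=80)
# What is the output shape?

Input shape: (1, 80, 24, 80)
Output shape: (1, 80, 24, 80)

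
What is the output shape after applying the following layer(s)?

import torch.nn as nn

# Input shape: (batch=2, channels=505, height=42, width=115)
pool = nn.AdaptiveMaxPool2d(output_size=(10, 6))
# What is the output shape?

Input shape: (2, 505, 42, 115)
Output shape: (2, 505, 10, 6)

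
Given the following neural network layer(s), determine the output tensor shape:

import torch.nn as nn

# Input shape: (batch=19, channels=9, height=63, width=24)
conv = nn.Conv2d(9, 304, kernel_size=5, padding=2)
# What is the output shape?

Input shape: (19, 9, 63, 24)
Output shape: (19, 304, 63, 24)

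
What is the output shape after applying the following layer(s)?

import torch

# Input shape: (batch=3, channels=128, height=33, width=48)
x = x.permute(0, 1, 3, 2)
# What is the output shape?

Input shape: (3, 128, 33, 48)
Output shape: (3, 128, 48, 33)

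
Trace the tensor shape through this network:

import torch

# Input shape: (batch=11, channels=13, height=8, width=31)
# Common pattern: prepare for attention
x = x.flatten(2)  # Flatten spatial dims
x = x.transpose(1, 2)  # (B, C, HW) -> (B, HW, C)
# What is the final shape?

Input shape: (11, 13, 8, 31)
  -> after flatten(2): (11, 13, 248)
Output shape: (11, 248, 13)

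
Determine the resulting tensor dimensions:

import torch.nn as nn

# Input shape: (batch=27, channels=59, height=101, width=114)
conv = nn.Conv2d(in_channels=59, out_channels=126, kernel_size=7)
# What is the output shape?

Input shape: (27, 59, 101, 114)
Output shape: (27, 126, 95, 108)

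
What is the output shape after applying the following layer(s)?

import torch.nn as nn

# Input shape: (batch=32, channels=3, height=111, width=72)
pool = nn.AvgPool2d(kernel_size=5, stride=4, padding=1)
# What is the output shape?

Input shape: (32, 3, 111, 72)
Output shape: (32, 3, 28, 18)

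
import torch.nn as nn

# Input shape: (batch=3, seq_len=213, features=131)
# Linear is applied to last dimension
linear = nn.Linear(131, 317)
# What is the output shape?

Input shape: (3, 213, 131)
Output shape: (3, 213, 317)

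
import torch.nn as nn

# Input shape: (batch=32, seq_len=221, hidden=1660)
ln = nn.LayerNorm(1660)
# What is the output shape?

Input shape: (32, 221, 1660)
Output shape: (32, 221, 1660)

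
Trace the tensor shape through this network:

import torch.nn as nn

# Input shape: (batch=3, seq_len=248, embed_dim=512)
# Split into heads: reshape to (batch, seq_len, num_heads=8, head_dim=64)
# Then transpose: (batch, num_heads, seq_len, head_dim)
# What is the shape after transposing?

Input shape: (3, 248, 512)
  -> after reshape: (3, 248, 8, 64)
Output shape: (3, 8, 248, 64)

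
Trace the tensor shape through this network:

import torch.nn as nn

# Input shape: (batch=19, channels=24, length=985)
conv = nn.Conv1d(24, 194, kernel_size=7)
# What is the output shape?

Input shape: (19, 24, 985)
Output shape: (19, 194, 979)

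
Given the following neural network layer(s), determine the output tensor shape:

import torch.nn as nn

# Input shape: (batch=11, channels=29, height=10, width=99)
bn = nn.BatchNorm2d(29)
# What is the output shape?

Input shape: (11, 29, 10, 99)
Output shape: (11, 29, 10, 99)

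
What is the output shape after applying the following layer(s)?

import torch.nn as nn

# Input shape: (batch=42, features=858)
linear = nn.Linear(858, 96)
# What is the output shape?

Input shape: (42, 858)
Output shape: (42, 96)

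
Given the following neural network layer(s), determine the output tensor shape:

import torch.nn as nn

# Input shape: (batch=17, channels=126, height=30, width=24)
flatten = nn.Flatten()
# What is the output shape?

Input shape: (17, 126, 30, 24)
Output shape: (17, 90720)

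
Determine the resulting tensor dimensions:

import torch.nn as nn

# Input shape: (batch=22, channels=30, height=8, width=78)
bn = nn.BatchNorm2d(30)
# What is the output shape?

Input shape: (22, 30, 8, 78)
Output shape: (22, 30, 8, 78)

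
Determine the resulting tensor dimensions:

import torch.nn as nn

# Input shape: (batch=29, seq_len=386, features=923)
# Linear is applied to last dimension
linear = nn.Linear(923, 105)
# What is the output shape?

Input shape: (29, 386, 923)
Output shape: (29, 386, 105)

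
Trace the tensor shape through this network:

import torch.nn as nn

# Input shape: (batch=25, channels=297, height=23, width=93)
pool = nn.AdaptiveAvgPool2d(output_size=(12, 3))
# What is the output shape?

Input shape: (25, 297, 23, 93)
Output shape: (25, 297, 12, 3)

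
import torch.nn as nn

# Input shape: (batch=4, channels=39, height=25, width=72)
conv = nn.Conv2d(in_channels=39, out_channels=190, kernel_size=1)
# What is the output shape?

Input shape: (4, 39, 25, 72)
Output shape: (4, 190, 25, 72)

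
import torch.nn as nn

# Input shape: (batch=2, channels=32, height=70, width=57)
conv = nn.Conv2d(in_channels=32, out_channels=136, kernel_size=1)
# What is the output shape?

Input shape: (2, 32, 70, 57)
Output shape: (2, 136, 70, 57)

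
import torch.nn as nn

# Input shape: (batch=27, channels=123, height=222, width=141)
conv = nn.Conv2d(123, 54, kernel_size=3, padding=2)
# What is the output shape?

Input shape: (27, 123, 222, 141)
Output shape: (27, 54, 224, 143)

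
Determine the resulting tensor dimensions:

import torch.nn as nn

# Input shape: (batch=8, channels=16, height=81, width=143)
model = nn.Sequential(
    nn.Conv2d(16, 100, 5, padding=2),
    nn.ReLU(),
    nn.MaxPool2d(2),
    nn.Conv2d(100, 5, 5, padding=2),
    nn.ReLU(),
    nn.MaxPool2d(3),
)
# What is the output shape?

Input shape: (8, 16, 81, 143)
  -> after first Conv2d: (8, 100, 81, 143)
  -> after first MaxPool2d: (8, 100, 40, 71)
  -> after second Conv2d: (8, 5, 40, 71)
Output shape: (8, 5, 13, 23)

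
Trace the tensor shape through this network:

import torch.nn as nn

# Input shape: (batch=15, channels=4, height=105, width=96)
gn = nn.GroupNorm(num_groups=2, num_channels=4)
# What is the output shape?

Input shape: (15, 4, 105, 96)
Output shape: (15, 4, 105, 96)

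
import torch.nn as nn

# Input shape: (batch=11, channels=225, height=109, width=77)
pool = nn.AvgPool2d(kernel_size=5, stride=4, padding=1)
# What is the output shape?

Input shape: (11, 225, 109, 77)
Output shape: (11, 225, 27, 19)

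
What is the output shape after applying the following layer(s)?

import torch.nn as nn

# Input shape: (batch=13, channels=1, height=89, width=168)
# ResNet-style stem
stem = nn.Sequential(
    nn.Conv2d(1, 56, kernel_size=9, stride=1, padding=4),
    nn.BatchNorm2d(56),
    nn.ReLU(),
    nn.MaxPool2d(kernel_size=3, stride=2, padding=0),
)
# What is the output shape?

Input shape: (13, 1, 89, 168)
  -> after Conv2d 9x9 stride=1: (13, 56, 89, 168)
Output shape: (13, 56, 44, 83)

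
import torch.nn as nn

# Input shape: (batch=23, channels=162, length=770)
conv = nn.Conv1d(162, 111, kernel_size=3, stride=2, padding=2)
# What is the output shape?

Input shape: (23, 162, 770)
Output shape: (23, 111, 386)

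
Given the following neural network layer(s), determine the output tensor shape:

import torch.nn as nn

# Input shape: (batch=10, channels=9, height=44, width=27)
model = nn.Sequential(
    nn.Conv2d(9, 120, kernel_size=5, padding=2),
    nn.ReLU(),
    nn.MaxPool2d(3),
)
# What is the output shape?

Input shape: (10, 9, 44, 27)
  -> after Conv2d: (10, 120, 44, 27)
  -> after ReLU: (10, 120, 44, 27)
Output shape: (10, 120, 14, 9)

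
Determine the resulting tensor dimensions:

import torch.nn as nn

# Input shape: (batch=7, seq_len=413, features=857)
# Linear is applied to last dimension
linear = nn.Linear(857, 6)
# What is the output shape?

Input shape: (7, 413, 857)
Output shape: (7, 413, 6)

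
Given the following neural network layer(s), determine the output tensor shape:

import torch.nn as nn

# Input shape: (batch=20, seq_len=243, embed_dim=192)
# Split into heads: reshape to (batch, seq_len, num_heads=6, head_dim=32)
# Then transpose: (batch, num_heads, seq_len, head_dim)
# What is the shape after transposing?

Input shape: (20, 243, 192)
  -> after reshape: (20, 243, 6, 32)
Output shape: (20, 6, 243, 32)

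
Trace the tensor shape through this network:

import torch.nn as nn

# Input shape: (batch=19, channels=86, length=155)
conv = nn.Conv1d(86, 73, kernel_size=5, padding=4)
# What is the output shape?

Input shape: (19, 86, 155)
Output shape: (19, 73, 159)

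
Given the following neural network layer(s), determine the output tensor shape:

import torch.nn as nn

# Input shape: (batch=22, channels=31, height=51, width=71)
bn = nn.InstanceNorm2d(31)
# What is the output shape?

Input shape: (22, 31, 51, 71)
Output shape: (22, 31, 51, 71)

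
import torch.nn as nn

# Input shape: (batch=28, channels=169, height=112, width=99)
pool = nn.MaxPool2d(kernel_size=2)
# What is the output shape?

Input shape: (28, 169, 112, 99)
Output shape: (28, 169, 56, 49)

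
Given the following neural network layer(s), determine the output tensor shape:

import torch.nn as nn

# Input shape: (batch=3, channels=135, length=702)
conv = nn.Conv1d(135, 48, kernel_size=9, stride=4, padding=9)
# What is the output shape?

Input shape: (3, 135, 702)
Output shape: (3, 48, 178)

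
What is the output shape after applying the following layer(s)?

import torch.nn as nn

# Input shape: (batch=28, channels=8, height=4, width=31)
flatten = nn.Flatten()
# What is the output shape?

Input shape: (28, 8, 4, 31)
Output shape: (28, 992)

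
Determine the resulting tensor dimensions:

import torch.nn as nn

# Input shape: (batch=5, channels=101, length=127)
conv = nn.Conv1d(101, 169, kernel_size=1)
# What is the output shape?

Input shape: (5, 101, 127)
Output shape: (5, 169, 127)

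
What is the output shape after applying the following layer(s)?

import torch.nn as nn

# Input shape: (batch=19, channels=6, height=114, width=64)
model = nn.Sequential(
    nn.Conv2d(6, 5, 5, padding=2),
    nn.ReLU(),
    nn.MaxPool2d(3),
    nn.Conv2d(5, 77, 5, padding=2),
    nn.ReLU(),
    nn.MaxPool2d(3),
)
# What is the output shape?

Input shape: (19, 6, 114, 64)
  -> after first Conv2d: (19, 5, 114, 64)
  -> after first MaxPool2d: (19, 5, 38, 21)
  -> after second Conv2d: (19, 77, 38, 21)
Output shape: (19, 77, 12, 7)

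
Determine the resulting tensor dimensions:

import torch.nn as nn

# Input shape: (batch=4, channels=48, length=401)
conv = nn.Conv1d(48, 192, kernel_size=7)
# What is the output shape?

Input shape: (4, 48, 401)
Output shape: (4, 192, 395)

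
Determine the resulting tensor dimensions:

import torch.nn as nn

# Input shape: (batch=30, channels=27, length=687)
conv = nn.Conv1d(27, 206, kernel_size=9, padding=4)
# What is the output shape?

Input shape: (30, 27, 687)
Output shape: (30, 206, 687)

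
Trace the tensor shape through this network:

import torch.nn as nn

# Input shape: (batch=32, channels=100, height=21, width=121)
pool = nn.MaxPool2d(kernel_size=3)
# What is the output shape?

Input shape: (32, 100, 21, 121)
Output shape: (32, 100, 7, 40)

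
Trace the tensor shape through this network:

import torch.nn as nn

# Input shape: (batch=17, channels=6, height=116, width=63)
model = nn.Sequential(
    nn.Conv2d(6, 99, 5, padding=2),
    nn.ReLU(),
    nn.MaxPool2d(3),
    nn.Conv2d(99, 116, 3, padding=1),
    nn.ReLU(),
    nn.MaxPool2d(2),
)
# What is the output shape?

Input shape: (17, 6, 116, 63)
  -> after first Conv2d: (17, 99, 116, 63)
  -> after first MaxPool2d: (17, 99, 38, 21)
  -> after second Conv2d: (17, 116, 38, 21)
Output shape: (17, 116, 19, 10)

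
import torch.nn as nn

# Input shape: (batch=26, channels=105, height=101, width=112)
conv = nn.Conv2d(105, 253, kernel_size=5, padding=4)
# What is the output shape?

Input shape: (26, 105, 101, 112)
Output shape: (26, 253, 105, 116)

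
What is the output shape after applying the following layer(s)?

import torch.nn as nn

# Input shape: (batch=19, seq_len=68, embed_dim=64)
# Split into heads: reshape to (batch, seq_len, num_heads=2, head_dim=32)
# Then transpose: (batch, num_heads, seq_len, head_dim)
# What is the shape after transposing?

Input shape: (19, 68, 64)
  -> after reshape: (19, 68, 2, 32)
Output shape: (19, 2, 68, 32)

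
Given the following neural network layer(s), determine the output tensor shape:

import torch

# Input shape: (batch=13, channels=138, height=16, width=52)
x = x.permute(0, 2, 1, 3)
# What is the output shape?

Input shape: (13, 138, 16, 52)
Output shape: (13, 16, 138, 52)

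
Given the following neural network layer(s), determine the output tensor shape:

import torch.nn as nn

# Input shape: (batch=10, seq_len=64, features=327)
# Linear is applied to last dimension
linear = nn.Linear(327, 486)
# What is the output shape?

Input shape: (10, 64, 327)
Output shape: (10, 64, 486)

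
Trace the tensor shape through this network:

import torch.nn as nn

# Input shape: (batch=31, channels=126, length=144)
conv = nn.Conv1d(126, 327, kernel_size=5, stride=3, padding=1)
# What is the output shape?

Input shape: (31, 126, 144)
Output shape: (31, 327, 48)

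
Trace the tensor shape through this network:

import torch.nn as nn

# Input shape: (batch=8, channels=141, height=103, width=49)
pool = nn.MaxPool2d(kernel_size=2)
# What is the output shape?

Input shape: (8, 141, 103, 49)
Output shape: (8, 141, 51, 24)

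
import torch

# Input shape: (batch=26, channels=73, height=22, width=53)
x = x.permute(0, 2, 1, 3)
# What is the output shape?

Input shape: (26, 73, 22, 53)
Output shape: (26, 22, 73, 53)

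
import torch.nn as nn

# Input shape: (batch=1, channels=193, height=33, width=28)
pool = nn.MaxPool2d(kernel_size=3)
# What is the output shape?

Input shape: (1, 193, 33, 28)
Output shape: (1, 193, 11, 9)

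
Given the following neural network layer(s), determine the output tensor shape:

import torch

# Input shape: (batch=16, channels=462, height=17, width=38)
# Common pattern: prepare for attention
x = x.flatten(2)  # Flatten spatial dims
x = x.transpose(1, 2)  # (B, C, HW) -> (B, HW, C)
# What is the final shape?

Input shape: (16, 462, 17, 38)
  -> after flatten(2): (16, 462, 646)
Output shape: (16, 646, 462)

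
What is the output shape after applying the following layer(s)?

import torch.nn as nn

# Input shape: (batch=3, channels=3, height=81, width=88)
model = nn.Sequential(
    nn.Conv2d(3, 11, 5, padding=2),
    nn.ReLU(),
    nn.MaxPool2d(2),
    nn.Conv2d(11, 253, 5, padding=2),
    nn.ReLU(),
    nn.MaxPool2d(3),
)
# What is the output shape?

Input shape: (3, 3, 81, 88)
  -> after first Conv2d: (3, 11, 81, 88)
  -> after first MaxPool2d: (3, 11, 40, 44)
  -> after second Conv2d: (3, 253, 40, 44)
Output shape: (3, 253, 13, 14)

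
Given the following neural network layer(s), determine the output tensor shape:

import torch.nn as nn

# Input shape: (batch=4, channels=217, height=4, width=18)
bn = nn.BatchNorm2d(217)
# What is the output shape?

Input shape: (4, 217, 4, 18)
Output shape: (4, 217, 4, 18)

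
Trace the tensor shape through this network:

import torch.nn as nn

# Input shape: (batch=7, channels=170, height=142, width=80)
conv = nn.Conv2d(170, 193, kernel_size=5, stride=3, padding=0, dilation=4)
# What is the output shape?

Input shape: (7, 170, 142, 80)
Output shape: (7, 193, 42, 22)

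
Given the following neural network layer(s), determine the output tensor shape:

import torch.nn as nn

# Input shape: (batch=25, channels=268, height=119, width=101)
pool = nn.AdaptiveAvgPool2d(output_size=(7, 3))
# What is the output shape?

Input shape: (25, 268, 119, 101)
Output shape: (25, 268, 7, 3)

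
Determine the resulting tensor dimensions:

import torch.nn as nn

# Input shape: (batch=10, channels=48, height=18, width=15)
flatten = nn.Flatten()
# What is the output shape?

Input shape: (10, 48, 18, 15)
Output shape: (10, 12960)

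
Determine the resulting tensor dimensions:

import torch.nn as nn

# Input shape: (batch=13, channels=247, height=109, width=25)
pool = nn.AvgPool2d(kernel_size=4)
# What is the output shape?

Input shape: (13, 247, 109, 25)
Output shape: (13, 247, 27, 6)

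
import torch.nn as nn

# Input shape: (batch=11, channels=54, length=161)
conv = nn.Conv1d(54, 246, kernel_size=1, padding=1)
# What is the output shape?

Input shape: (11, 54, 161)
Output shape: (11, 246, 163)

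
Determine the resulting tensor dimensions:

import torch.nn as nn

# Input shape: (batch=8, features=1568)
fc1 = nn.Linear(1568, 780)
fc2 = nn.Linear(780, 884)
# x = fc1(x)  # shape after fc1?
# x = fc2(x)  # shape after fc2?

Input shape: (8, 1568)
  -> after fc1: (8, 780)
Output shape: (8, 884)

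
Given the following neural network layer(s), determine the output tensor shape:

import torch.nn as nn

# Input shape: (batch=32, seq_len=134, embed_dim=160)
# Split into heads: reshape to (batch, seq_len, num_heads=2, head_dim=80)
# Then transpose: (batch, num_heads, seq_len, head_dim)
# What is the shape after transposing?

Input shape: (32, 134, 160)
  -> after reshape: (32, 134, 2, 80)
Output shape: (32, 2, 134, 80)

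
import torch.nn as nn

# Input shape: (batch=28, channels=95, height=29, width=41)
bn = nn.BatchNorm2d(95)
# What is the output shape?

Input shape: (28, 95, 29, 41)
Output shape: (28, 95, 29, 41)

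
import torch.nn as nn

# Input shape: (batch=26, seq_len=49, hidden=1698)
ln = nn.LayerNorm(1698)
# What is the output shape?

Input shape: (26, 49, 1698)
Output shape: (26, 49, 1698)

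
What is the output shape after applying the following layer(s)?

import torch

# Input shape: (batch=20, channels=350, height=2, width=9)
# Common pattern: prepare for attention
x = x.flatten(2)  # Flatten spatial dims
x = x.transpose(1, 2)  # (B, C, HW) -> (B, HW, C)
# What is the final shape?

Input shape: (20, 350, 2, 9)
  -> after flatten(2): (20, 350, 18)
Output shape: (20, 18, 350)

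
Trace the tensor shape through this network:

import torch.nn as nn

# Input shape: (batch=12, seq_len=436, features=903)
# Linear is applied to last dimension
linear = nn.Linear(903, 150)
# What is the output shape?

Input shape: (12, 436, 903)
Output shape: (12, 436, 150)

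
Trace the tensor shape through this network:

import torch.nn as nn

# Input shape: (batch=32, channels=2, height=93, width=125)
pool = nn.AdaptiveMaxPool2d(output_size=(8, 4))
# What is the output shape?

Input shape: (32, 2, 93, 125)
Output shape: (32, 2, 8, 4)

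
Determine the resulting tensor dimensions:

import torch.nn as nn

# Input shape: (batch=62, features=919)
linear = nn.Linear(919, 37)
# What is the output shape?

Input shape: (62, 919)
Output shape: (62, 37)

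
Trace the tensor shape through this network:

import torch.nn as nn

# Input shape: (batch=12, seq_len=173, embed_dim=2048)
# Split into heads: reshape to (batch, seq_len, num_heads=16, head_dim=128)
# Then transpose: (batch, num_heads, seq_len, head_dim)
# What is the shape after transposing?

Input shape: (12, 173, 2048)
  -> after reshape: (12, 173, 16, 128)
Output shape: (12, 16, 173, 128)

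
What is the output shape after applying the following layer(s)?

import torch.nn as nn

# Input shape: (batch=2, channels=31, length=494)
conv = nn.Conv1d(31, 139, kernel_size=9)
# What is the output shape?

Input shape: (2, 31, 494)
Output shape: (2, 139, 486)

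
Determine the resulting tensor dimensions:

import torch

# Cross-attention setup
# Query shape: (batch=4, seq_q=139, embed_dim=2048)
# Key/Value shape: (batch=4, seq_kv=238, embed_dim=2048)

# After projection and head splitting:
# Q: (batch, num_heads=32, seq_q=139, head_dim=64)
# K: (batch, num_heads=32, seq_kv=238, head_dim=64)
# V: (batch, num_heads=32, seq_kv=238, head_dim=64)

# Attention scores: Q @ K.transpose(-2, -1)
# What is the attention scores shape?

Input shape: (4, 139, 2048)
Output shape: (4, 32, 139, 238)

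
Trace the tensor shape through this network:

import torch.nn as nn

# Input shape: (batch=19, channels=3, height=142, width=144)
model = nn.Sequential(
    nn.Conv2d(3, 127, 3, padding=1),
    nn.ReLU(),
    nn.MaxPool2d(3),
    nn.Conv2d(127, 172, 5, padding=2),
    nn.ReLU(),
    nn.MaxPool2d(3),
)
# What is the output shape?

Input shape: (19, 3, 142, 144)
  -> after first Conv2d: (19, 127, 142, 144)
  -> after first MaxPool2d: (19, 127, 47, 48)
  -> after second Conv2d: (19, 172, 47, 48)
Output shape: (19, 172, 15, 16)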